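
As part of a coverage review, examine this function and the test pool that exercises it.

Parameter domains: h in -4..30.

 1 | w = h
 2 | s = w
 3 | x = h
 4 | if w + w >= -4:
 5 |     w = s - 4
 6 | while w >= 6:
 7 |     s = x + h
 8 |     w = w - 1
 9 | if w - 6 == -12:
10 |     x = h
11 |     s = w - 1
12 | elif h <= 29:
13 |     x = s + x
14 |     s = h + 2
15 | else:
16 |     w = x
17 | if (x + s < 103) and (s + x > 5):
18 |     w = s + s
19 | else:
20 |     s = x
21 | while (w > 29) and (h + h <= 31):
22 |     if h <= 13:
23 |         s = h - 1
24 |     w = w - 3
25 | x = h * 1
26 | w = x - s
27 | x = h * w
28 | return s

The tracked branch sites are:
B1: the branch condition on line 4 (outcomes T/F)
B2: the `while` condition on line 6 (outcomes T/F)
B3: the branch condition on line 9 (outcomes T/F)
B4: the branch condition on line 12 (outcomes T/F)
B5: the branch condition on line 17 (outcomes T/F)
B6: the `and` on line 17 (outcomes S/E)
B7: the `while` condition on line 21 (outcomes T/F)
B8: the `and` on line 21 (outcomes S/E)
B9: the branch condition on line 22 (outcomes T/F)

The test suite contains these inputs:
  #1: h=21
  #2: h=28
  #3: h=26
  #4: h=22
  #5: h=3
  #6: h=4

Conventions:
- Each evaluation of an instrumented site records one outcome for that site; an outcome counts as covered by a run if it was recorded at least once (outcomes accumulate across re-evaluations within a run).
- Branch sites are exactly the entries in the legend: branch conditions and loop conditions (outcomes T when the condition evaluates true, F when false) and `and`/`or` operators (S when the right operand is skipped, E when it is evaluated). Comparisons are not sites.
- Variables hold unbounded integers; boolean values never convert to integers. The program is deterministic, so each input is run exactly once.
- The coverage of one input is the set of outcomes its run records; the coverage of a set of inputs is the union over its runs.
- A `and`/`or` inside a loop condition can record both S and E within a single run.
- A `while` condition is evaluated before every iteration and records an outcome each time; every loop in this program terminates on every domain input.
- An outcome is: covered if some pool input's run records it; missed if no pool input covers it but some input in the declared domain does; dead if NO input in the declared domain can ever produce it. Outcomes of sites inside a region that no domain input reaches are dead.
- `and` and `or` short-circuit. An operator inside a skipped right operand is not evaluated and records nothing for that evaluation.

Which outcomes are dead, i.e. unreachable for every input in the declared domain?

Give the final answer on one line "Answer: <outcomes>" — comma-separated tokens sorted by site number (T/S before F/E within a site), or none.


sweeping the full domain (35 inputs) for each outcome:
  reachable outcomes have witnesses, e.g. B1=T (e.g. h=-2), B1=F (e.g. h=-4), B2=T (e.g. h=10), B2=F (e.g. h=-4)
Answer: none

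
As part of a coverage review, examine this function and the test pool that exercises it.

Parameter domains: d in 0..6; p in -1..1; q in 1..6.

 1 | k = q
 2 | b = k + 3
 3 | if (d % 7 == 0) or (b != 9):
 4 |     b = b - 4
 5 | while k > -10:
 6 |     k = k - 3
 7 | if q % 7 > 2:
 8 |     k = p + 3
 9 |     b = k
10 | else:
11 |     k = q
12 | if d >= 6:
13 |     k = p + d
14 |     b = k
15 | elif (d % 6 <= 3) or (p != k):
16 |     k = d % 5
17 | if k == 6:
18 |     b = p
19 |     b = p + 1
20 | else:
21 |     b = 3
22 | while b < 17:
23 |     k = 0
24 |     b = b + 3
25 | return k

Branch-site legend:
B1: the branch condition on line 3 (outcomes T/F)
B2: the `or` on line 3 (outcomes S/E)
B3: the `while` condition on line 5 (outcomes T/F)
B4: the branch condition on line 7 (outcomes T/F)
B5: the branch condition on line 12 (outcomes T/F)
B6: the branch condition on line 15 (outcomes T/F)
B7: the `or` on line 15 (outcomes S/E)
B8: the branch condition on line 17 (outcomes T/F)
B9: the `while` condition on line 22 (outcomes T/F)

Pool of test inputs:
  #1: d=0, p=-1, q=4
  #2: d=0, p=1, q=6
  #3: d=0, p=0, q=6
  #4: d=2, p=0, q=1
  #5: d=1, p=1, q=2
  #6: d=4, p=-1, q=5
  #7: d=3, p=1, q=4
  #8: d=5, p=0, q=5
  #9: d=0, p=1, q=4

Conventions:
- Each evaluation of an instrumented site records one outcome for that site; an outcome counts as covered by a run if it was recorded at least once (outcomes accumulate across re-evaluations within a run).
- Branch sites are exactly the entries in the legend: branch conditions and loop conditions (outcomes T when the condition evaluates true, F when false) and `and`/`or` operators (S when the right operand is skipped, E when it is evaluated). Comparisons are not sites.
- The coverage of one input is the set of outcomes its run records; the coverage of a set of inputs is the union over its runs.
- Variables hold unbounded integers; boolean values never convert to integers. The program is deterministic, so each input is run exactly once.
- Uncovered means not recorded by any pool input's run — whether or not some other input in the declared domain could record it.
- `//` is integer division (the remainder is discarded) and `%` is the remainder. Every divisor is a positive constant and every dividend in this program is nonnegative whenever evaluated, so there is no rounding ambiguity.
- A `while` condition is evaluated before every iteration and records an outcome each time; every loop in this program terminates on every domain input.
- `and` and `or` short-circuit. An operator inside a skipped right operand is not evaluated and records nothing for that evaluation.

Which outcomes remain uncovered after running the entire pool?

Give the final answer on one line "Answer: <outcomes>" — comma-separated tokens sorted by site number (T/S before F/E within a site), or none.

input #1, d=0, p=-1, q=4: events B2->S, B1->T, B3->T, B3->T, B3->T, B3->T, B3->T, B3->F, B4->T, B5->F, B7->S, B6->T, B8->F, B9->T, ...; outcomes B1=T, B2=S, B3=T, B3=F, B4=T, B5=F, B6=T, B7=S, B8=F, B9=T, B9=F
input #2, d=0, p=1, q=6: events B2->S, B1->T, B3->T, B3->T, B3->T, B3->T, B3->T, B3->T, B3->F, B4->T, B5->F, B7->S, B6->T, B8->F, ...; outcomes B1=T, B2=S, B3=T, B3=F, B4=T, B5=F, B6=T, B7=S, B8=F, B9=T, B9=F
input #3, d=0, p=0, q=6: events B2->S, B1->T, B3->T, B3->T, B3->T, B3->T, B3->T, B3->T, B3->F, B4->T, B5->F, B7->S, B6->T, B8->F, ...; outcomes B1=T, B2=S, B3=T, B3=F, B4=T, B5=F, B6=T, B7=S, B8=F, B9=T, B9=F
input #4, d=2, p=0, q=1: events B2->E, B1->T, B3->T, B3->T, B3->T, B3->T, B3->F, B4->F, B5->F, B7->S, B6->T, B8->F, B9->T, B9->T, ...; outcomes B1=T, B2=E, B3=T, B3=F, B4=F, B5=F, B6=T, B7=S, B8=F, B9=T, B9=F
input #5, d=1, p=1, q=2: events B2->E, B1->T, B3->T, B3->T, B3->T, B3->T, B3->F, B4->F, B5->F, B7->S, B6->T, B8->F, B9->T, B9->T, ...; outcomes B1=T, B2=E, B3=T, B3=F, B4=F, B5=F, B6=T, B7=S, B8=F, B9=T, B9=F
input #6, d=4, p=-1, q=5: events B2->E, B1->T, B3->T, B3->T, B3->T, B3->T, B3->T, B3->F, B4->T, B5->F, B7->E, B6->T, B8->F, B9->T, ...; outcomes B1=T, B2=E, B3=T, B3=F, B4=T, B5=F, B6=T, B7=E, B8=F, B9=T, B9=F
input #7, d=3, p=1, q=4: events B2->E, B1->T, B3->T, B3->T, B3->T, B3->T, B3->T, B3->F, B4->T, B5->F, B7->S, B6->T, B8->F, B9->T, ...; outcomes B1=T, B2=E, B3=T, B3=F, B4=T, B5=F, B6=T, B7=S, B8=F, B9=T, B9=F
input #8, d=5, p=0, q=5: events B2->E, B1->T, B3->T, B3->T, B3->T, B3->T, B3->T, B3->F, B4->T, B5->F, B7->E, B6->T, B8->F, B9->T, ...; outcomes B1=T, B2=E, B3=T, B3=F, B4=T, B5=F, B6=T, B7=E, B8=F, B9=T, B9=F
input #9, d=0, p=1, q=4: events B2->S, B1->T, B3->T, B3->T, B3->T, B3->T, B3->T, B3->F, B4->T, B5->F, B7->S, B6->T, B8->F, B9->T, ...; outcomes B1=T, B2=S, B3=T, B3=F, B4=T, B5=F, B6=T, B7=S, B8=F, B9=T, B9=F
union over the pool: B1=T, B2=S, B2=E, B3=T, B3=F, B4=T, B4=F, B5=F, B6=T, B7=S, B7=E, B8=F, B9=T, B9=F
uncovered (4 of 18): B1=F, B5=T, B6=F, B8=T

Answer: B1=F, B5=T, B6=F, B8=T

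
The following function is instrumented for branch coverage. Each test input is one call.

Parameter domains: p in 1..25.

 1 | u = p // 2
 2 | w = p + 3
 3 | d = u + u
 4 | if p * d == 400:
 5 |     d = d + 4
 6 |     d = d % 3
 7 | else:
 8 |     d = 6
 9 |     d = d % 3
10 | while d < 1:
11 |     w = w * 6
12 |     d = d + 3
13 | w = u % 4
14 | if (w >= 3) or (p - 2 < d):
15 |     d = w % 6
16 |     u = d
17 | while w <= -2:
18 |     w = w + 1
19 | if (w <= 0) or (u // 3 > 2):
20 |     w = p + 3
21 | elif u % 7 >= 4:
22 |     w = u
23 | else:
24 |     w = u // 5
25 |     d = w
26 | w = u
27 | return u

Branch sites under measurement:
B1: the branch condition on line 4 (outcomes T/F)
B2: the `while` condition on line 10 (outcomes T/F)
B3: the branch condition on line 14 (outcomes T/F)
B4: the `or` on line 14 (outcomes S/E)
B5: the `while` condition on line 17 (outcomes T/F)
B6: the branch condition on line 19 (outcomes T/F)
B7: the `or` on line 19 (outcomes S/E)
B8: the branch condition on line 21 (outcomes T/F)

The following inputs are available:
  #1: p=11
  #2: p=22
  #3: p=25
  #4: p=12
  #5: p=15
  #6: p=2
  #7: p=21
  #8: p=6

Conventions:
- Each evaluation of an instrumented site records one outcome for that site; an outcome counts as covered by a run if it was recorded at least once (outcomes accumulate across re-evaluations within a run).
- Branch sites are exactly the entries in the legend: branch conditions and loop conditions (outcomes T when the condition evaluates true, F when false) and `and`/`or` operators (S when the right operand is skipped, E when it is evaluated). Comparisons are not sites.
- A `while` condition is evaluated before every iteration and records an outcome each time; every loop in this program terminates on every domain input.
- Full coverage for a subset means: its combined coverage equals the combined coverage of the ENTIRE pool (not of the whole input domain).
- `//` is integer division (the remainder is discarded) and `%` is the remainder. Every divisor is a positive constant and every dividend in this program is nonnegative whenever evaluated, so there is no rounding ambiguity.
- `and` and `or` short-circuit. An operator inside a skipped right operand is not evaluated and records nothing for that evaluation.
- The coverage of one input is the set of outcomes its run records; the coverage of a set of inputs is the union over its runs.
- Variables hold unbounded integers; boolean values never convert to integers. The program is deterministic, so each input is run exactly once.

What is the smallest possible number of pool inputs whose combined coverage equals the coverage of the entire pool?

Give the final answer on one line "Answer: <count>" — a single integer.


input #1, p=11: outcomes B1=F, B2=T, B2=F, B3=F, B4=E, B5=F, B6=F, B7=E, B8=T
input #2, p=22: outcomes B1=F, B2=T, B2=F, B3=T, B4=S, B5=F, B6=F, B7=E, B8=F
input #3, p=25: outcomes B1=F, B2=T, B2=F, B3=F, B4=E, B5=F, B6=T, B7=S
input #4, p=12: outcomes B1=F, B2=T, B2=F, B3=F, B4=E, B5=F, B6=F, B7=E, B8=T
input #5, p=15: outcomes B1=F, B2=T, B2=F, B3=T, B4=S, B5=F, B6=F, B7=E, B8=F
input #6, p=2: outcomes B1=F, B2=T, B2=F, B3=T, B4=E, B5=F, B6=F, B7=E, B8=F
input #7, p=21: outcomes B1=F, B2=T, B2=F, B3=F, B4=E, B5=F, B6=T, B7=E
input #8, p=6: outcomes B1=F, B2=T, B2=F, B3=T, B4=S, B5=F, B6=F, B7=E, B8=F
union over all inputs: B1=F, B2=T, B2=F, B3=T, B3=F, B4=S, B4=E, B5=F, B6=T, B6=F, B7=S, B7=E, B8=T, B8=F (14 outcomes)
checked all size-1 subsets: none covers 14 outcomes (max 9/14)
checked all size-2 subsets: none covers 14 outcomes (max 13/14)
at size 3, {1, 2, 3} reaches all 14 outcomes; every lexicographically earlier size-3 subset fails
Answer: 3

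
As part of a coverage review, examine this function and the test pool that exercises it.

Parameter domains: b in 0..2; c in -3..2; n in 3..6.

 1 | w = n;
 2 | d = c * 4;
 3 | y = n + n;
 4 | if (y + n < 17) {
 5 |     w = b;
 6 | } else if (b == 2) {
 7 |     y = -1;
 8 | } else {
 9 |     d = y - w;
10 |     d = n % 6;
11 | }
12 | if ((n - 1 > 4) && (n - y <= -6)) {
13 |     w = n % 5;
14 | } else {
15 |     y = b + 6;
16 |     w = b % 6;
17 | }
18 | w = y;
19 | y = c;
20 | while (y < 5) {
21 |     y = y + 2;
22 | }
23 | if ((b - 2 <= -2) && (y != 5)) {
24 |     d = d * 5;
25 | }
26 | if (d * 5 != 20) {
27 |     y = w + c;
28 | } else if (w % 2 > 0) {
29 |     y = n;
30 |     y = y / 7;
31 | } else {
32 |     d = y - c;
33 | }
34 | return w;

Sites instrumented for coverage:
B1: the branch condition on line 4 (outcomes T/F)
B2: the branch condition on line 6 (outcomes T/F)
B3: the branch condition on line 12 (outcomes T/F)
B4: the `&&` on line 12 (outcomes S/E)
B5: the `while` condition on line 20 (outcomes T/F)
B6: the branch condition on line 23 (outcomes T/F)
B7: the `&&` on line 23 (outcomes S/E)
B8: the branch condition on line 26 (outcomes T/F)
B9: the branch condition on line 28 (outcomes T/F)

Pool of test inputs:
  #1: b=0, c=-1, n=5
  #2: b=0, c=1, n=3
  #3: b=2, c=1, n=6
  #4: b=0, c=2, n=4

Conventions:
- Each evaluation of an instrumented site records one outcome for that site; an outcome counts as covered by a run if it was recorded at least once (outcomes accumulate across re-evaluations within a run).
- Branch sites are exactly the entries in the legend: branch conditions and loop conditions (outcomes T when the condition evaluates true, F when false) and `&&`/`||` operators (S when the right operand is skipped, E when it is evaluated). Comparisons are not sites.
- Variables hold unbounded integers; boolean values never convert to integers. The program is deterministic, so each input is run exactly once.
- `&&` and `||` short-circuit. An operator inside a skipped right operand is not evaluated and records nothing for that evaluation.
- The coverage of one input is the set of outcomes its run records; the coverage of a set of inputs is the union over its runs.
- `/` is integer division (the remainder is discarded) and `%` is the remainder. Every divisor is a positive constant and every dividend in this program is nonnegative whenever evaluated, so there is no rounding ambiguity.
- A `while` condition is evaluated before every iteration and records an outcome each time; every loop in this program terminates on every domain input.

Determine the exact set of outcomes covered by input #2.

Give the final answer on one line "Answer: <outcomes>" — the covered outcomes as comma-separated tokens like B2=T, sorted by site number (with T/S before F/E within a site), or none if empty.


Tracing the run of input #2 (b=0, c=1, n=3):
  B1->T, B4->S, B3->F, B5->T, B5->T, B5->F, B7->E, B6->F, B8->F, B9->F
deduplicating events, the covered set is: B1=T, B3=F, B4=S, B5=T, B5=F, B6=F, B7=E, B8=F, B9=F
Answer: B1=T, B3=F, B4=S, B5=T, B5=F, B6=F, B7=E, B8=F, B9=F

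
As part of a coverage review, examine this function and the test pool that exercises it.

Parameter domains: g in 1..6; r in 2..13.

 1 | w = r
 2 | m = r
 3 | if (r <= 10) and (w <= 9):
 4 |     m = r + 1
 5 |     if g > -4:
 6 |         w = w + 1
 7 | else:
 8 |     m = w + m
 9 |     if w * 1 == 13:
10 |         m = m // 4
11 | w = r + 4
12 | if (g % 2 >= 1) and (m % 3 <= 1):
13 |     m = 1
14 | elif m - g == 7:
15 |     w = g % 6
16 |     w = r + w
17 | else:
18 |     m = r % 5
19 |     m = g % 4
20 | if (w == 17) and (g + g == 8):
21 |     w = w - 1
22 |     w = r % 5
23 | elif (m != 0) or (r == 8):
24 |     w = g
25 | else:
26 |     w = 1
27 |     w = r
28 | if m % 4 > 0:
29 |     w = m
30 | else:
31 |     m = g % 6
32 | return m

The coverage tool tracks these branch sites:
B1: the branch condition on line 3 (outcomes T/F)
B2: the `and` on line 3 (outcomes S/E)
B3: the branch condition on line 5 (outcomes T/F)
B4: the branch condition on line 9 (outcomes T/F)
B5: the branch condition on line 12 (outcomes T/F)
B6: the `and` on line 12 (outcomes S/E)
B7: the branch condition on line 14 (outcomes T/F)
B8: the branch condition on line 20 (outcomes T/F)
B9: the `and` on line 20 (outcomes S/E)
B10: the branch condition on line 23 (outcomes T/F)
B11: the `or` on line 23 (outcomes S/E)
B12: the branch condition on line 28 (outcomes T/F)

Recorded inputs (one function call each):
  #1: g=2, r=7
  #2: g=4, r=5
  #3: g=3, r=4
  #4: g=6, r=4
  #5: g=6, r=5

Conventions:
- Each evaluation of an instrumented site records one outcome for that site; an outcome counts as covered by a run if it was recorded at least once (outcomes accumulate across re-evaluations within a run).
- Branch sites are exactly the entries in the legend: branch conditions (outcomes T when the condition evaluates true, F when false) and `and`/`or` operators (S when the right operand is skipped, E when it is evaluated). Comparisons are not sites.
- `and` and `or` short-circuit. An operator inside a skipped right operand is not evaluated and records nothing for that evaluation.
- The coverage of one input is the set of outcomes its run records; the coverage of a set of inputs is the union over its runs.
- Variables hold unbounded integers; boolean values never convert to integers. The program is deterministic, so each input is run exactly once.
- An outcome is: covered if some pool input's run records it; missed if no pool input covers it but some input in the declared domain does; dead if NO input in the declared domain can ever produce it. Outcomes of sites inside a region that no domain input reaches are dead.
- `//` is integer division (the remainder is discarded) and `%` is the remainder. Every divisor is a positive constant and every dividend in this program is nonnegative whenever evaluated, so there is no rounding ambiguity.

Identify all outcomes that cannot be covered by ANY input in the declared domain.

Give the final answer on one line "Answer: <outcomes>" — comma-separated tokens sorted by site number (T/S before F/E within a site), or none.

checking every outcome against all 72 domain inputs:
  B3=F: zero occurrences over every domain input -> dead
  reachable outcomes have witnesses, e.g. B1=T (e.g. g=1, r=2), B1=F (e.g. g=1, r=10), B2=S (e.g. g=1, r=11), B2=E (e.g. g=1, r=2)

Answer: B3=F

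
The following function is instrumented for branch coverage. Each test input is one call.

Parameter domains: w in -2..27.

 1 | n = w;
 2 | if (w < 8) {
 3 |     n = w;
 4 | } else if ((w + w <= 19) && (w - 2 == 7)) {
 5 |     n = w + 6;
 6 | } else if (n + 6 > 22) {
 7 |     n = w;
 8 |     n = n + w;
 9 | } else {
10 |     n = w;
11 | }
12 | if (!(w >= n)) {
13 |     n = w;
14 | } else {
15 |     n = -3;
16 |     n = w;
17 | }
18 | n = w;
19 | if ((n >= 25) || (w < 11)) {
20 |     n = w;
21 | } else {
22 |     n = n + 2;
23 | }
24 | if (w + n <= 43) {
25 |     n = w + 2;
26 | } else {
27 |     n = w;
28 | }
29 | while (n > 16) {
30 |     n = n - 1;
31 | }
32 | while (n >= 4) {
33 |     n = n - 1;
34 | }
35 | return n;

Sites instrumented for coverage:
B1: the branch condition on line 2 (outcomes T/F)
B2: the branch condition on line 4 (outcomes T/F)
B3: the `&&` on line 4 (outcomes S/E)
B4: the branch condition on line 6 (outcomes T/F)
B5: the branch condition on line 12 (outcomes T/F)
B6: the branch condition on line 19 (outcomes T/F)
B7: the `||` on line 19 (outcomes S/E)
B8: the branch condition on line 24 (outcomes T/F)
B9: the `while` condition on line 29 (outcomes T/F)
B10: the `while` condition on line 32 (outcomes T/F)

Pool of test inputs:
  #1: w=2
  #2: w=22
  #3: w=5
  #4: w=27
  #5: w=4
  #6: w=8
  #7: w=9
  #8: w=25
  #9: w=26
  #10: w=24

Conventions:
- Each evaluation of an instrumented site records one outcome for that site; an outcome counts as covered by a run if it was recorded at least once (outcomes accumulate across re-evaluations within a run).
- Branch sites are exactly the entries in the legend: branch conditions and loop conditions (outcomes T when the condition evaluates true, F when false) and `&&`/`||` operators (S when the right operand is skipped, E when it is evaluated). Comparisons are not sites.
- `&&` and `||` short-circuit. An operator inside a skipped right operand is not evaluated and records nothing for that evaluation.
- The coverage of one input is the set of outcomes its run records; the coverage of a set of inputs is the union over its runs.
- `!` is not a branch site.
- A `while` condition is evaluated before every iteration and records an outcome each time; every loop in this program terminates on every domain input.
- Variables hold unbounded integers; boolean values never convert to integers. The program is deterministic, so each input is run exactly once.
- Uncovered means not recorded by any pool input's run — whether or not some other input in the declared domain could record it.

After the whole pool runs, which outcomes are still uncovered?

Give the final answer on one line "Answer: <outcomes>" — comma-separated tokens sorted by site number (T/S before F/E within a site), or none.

#1 (w=2) -> covered: B1=T, B5=F, B6=T, B7=E, B8=T, B9=F, B10=T, B10=F
#2 (w=22) -> covered: B1=F, B2=F, B3=S, B4=T, B5=T, B6=F, B7=E, B8=F, B9=T, B9=F, B10=T, B10=F
#3 (w=5) -> covered: B1=T, B5=F, B6=T, B7=E, B8=T, B9=F, B10=T, B10=F
#4 (w=27) -> covered: B1=F, B2=F, B3=S, B4=T, B5=T, B6=T, B7=S, B8=F, B9=T, B9=F, B10=T, B10=F
#5 (w=4) -> covered: B1=T, B5=F, B6=T, B7=E, B8=T, B9=F, B10=T, B10=F
#6 (w=8) -> covered: B1=F, B2=F, B3=E, B4=F, B5=F, B6=T, B7=E, B8=T, B9=F, B10=T, B10=F
#7 (w=9) -> covered: B1=F, B2=T, B3=E, B5=T, B6=T, B7=E, B8=T, B9=F, B10=T, B10=F
#8 (w=25) -> covered: B1=F, B2=F, B3=S, B4=T, B5=T, B6=T, B7=S, B8=F, B9=T, B9=F, B10=T, B10=F
#9 (w=26) -> covered: B1=F, B2=F, B3=S, B4=T, B5=T, B6=T, B7=S, B8=F, B9=T, B9=F, B10=T, B10=F
#10 (w=24) -> covered: B1=F, B2=F, B3=S, B4=T, B5=T, B6=F, B7=E, B8=F, B9=T, B9=F, B10=T, B10=F
union over the pool: B1=T, B1=F, B2=T, B2=F, B3=S, B3=E, B4=T, B4=F, B5=T, B5=F, B6=T, B6=F, B7=S, B7=E, B8=T, B8=F, B9=T, B9=F, B10=T, B10=F
uncovered (0 of 20): none

Answer: none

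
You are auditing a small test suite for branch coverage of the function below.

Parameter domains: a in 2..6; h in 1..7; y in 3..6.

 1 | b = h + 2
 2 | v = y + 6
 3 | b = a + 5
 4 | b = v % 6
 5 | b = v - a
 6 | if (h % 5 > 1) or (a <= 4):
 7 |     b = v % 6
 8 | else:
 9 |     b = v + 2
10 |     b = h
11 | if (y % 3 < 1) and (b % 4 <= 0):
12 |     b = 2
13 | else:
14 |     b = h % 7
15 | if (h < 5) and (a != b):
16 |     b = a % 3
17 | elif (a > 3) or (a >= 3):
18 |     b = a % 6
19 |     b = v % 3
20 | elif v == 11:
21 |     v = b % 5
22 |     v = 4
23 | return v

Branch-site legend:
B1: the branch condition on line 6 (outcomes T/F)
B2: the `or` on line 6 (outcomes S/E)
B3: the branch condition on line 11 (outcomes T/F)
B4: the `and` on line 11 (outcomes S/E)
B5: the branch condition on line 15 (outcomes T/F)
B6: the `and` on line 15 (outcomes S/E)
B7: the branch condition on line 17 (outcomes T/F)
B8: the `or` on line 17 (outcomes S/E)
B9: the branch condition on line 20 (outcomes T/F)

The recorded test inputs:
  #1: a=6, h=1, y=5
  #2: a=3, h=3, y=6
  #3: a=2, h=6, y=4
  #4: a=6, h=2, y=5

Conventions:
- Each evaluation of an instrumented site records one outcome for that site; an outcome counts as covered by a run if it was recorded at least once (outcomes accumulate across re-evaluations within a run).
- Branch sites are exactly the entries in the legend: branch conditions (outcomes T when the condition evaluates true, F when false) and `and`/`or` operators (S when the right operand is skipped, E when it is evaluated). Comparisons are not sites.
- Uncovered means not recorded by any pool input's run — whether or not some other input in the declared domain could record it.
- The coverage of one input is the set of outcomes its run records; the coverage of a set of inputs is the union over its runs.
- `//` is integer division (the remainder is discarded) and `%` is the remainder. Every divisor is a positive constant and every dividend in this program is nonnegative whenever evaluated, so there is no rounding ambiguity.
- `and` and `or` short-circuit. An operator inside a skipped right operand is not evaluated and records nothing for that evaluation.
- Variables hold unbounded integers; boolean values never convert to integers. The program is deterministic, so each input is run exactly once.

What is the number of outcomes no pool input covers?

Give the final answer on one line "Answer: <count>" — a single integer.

#1 (a=6, h=1, y=5) -> covered: B1=F, B2=E, B3=F, B4=S, B5=T, B6=E
#2 (a=3, h=3, y=6) -> covered: B1=T, B2=S, B3=T, B4=E, B5=T, B6=E
#3 (a=2, h=6, y=4) -> covered: B1=T, B2=E, B3=F, B4=S, B5=F, B6=S, B7=F, B8=E, B9=F
#4 (a=6, h=2, y=5) -> covered: B1=T, B2=S, B3=F, B4=S, B5=T, B6=E
union over the pool: B1=T, B1=F, B2=S, B2=E, B3=T, B3=F, B4=S, B4=E, B5=T, B5=F, B6=S, B6=E, B7=F, B8=E, B9=F
uncovered (3 of 18): B7=T, B8=S, B9=T

Answer: 3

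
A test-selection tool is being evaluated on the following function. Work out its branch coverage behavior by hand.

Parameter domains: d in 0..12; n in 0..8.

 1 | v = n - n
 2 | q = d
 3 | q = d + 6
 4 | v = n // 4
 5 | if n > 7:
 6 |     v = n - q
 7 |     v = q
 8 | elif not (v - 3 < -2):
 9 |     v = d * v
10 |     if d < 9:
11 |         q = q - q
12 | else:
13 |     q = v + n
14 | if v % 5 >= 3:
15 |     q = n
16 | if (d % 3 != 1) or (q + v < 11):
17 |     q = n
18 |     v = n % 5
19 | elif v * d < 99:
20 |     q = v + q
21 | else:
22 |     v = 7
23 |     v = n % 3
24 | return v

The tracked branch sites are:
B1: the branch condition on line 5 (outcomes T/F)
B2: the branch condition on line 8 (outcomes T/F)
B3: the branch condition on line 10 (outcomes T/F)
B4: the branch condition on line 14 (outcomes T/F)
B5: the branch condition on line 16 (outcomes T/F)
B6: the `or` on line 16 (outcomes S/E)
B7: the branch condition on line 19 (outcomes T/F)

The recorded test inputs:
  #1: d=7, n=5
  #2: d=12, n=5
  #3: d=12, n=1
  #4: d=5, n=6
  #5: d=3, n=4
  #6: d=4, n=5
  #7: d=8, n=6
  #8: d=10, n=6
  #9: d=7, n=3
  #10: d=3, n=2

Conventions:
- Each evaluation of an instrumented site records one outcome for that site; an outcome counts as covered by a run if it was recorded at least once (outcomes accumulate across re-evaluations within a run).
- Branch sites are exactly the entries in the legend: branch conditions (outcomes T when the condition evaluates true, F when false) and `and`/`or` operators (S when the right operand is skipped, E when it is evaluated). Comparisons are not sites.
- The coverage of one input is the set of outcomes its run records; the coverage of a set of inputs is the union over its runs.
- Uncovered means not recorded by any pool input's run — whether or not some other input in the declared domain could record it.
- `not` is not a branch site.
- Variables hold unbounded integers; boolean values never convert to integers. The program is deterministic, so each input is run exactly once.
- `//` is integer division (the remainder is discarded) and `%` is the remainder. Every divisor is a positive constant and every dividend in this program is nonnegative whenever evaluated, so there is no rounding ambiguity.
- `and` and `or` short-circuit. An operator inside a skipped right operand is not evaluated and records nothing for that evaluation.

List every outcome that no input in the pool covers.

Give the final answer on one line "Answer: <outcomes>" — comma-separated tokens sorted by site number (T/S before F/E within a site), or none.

test 1 (d=7, n=5) hits B1=F, B2=T, B3=T, B4=F, B5=T, B6=E
test 2 (d=12, n=5) hits B1=F, B2=T, B3=F, B4=F, B5=T, B6=S
test 3 (d=12, n=1) hits B1=F, B2=F, B4=F, B5=T, B6=S
test 4 (d=5, n=6) hits B1=F, B2=T, B3=T, B4=F, B5=T, B6=S
test 5 (d=3, n=4) hits B1=F, B2=T, B3=T, B4=T, B5=T, B6=S
test 6 (d=4, n=5) hits B1=F, B2=T, B3=T, B4=T, B5=T, B6=E
test 7 (d=8, n=6) hits B1=F, B2=T, B3=T, B4=T, B5=T, B6=S
test 8 (d=10, n=6) hits B1=F, B2=T, B3=F, B4=F, B5=F, B6=E, B7=F
test 9 (d=7, n=3) hits B1=F, B2=F, B4=F, B5=T, B6=E
test 10 (d=3, n=2) hits B1=F, B2=F, B4=F, B5=T, B6=S
union over the pool: B1=F, B2=T, B2=F, B3=T, B3=F, B4=T, B4=F, B5=T, B5=F, B6=S, B6=E, B7=F
uncovered (2 of 14): B1=T, B7=T

Answer: B1=T, B7=T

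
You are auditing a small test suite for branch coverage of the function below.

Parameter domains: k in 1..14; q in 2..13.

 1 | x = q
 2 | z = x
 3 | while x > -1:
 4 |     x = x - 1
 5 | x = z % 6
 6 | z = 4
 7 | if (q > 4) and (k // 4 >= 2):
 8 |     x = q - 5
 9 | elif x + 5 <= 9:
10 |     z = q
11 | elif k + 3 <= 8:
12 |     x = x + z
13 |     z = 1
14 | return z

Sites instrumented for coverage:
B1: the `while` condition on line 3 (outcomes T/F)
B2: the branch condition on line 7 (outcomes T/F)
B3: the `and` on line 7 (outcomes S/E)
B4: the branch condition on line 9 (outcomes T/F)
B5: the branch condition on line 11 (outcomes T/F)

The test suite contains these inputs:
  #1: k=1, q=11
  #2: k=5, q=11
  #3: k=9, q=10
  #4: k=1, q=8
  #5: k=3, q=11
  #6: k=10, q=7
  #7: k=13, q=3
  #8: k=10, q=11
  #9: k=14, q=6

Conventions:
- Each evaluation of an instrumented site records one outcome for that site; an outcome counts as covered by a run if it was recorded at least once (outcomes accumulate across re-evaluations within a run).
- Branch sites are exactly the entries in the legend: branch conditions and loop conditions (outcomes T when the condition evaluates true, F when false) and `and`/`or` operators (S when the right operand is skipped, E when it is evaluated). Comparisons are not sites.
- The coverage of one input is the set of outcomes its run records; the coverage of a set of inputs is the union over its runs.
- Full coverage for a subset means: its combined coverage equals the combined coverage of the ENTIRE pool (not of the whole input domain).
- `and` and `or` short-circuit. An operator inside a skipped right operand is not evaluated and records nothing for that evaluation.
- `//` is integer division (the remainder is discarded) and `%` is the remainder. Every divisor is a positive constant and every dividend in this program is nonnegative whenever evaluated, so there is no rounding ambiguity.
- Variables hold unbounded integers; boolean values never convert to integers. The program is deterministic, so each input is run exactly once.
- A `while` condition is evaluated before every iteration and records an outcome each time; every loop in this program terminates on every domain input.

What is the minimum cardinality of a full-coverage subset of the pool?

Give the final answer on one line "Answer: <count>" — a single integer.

run #1 (k=1, q=11) records B1=T, B1=F, B2=F, B3=E, B4=F, B5=T
run #2 (k=5, q=11) records B1=T, B1=F, B2=F, B3=E, B4=F, B5=T
run #3 (k=9, q=10) records B1=T, B1=F, B2=T, B3=E
run #4 (k=1, q=8) records B1=T, B1=F, B2=F, B3=E, B4=T
run #5 (k=3, q=11) records B1=T, B1=F, B2=F, B3=E, B4=F, B5=T
run #6 (k=10, q=7) records B1=T, B1=F, B2=T, B3=E
run #7 (k=13, q=3) records B1=T, B1=F, B2=F, B3=S, B4=T
run #8 (k=10, q=11) records B1=T, B1=F, B2=T, B3=E
run #9 (k=14, q=6) records B1=T, B1=F, B2=T, B3=E
the full pool covers 9 outcomes: B1=T, B1=F, B2=T, B2=F, B3=S, B3=E, B4=T, B4=F, B5=T
size 1 is not enough: best union over all size-1 subsets is 6/9
size 2 is not enough: best union over all size-2 subsets is 8/9
at size 3, {1, 3, 7} reaches all 9 outcomes; every lexicographically earlier size-3 subset fails

Answer: 3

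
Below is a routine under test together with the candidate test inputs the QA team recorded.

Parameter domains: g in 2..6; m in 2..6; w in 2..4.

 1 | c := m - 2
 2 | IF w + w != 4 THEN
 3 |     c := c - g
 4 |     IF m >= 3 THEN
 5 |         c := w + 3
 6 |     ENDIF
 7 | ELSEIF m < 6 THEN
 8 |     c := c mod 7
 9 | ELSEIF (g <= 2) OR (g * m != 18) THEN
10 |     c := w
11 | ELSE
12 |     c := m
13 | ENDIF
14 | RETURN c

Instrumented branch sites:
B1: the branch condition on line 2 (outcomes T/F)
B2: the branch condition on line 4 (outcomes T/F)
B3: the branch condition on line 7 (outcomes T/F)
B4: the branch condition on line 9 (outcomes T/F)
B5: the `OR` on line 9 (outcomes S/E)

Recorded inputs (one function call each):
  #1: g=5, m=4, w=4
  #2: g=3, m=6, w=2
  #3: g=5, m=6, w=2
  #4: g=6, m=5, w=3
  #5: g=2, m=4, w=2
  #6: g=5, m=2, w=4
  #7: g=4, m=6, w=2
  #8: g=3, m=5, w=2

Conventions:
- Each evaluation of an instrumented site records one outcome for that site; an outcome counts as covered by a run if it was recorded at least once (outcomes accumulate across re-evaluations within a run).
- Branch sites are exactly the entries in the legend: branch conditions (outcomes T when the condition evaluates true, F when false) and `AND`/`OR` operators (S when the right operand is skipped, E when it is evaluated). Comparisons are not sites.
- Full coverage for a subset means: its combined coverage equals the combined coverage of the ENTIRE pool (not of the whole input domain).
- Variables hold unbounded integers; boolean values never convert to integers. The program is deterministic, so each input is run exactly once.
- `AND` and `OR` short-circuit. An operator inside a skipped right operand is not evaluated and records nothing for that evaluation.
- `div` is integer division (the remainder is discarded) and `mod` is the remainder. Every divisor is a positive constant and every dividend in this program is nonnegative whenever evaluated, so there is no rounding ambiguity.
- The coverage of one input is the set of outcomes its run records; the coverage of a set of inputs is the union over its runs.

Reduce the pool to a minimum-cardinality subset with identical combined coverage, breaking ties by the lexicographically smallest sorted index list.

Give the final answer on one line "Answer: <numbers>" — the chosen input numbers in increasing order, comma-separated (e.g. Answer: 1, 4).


run #1 (g=5, m=4, w=4) runs B1->T, B2->T; records B1=T, B2=T
run #2 (g=3, m=6, w=2) runs B1->F, B3->F, B5->E, B4->F; records B1=F, B3=F, B4=F, B5=E
run #3 (g=5, m=6, w=2) runs B1->F, B3->F, B5->E, B4->T; records B1=F, B3=F, B4=T, B5=E
run #4 (g=6, m=5, w=3) runs B1->T, B2->T; records B1=T, B2=T
run #5 (g=2, m=4, w=2) runs B1->F, B3->T; records B1=F, B3=T
run #6 (g=5, m=2, w=4) runs B1->T, B2->F; records B1=T, B2=F
run #7 (g=4, m=6, w=2) runs B1->F, B3->F, B5->E, B4->T; records B1=F, B3=F, B4=T, B5=E
run #8 (g=3, m=5, w=2) runs B1->F, B3->T; records B1=F, B3=T
pool-wide coverage (9 outcomes): B1=T, B1=F, B2=T, B2=F, B3=T, B3=F, B4=T, B4=F, B5=E
every size-1 subset falls short of the 9 outcomes (best: 4/9)
every size-2 subset falls short of the 9 outcomes (best: 6/9)
every size-3 subset falls short of the 9 outcomes (best: 7/9)
every size-4 subset falls short of the 9 outcomes (best: 8/9)
inputs {1, 2, 3, 5, 6} (size 5) cover everything; no size-5 subset with a lexicographically smaller index list covers all 9
Answer: 1, 2, 3, 5, 6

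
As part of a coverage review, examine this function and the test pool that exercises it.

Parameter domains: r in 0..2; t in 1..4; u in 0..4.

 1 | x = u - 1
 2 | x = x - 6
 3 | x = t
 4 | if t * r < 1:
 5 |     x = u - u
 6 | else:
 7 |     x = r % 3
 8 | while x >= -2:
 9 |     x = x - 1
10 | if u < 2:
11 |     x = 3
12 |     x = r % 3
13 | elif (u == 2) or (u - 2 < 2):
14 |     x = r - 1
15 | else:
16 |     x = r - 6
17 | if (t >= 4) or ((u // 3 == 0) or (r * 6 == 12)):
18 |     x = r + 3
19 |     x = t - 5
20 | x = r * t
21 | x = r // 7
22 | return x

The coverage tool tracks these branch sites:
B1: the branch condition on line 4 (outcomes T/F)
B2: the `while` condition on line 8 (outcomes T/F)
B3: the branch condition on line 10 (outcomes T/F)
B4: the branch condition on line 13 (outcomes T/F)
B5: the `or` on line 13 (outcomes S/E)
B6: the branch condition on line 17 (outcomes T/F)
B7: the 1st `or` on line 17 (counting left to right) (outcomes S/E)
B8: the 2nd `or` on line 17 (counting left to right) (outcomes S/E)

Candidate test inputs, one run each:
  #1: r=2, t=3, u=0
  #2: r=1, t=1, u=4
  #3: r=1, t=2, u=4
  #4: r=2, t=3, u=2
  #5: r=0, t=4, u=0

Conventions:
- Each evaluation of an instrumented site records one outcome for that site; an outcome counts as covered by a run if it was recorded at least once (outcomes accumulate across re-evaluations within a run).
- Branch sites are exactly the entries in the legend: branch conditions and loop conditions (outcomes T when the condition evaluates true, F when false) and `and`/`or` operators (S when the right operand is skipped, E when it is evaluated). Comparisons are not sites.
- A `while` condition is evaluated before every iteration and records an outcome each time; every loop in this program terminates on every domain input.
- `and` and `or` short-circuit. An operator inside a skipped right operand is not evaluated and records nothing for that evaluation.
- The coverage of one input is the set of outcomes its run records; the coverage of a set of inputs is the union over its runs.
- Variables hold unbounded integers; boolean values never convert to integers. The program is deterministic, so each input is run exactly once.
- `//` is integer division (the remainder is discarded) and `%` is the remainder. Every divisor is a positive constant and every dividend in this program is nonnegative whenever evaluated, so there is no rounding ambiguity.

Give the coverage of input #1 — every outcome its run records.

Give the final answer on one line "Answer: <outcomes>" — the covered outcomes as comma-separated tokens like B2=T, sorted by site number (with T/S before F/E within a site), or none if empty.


Simulating input #1 (r=2, t=3, u=0) step by step:
  B1->F, B2->T, B2->T, B2->T, B2->T, B2->T, B2->F, B3->T, B7->E, B8->S
  B6->T
as a set, this run covers: B1=F, B2=T, B2=F, B3=T, B6=T, B7=E, B8=S
Answer: B1=F, B2=T, B2=F, B3=T, B6=T, B7=E, B8=S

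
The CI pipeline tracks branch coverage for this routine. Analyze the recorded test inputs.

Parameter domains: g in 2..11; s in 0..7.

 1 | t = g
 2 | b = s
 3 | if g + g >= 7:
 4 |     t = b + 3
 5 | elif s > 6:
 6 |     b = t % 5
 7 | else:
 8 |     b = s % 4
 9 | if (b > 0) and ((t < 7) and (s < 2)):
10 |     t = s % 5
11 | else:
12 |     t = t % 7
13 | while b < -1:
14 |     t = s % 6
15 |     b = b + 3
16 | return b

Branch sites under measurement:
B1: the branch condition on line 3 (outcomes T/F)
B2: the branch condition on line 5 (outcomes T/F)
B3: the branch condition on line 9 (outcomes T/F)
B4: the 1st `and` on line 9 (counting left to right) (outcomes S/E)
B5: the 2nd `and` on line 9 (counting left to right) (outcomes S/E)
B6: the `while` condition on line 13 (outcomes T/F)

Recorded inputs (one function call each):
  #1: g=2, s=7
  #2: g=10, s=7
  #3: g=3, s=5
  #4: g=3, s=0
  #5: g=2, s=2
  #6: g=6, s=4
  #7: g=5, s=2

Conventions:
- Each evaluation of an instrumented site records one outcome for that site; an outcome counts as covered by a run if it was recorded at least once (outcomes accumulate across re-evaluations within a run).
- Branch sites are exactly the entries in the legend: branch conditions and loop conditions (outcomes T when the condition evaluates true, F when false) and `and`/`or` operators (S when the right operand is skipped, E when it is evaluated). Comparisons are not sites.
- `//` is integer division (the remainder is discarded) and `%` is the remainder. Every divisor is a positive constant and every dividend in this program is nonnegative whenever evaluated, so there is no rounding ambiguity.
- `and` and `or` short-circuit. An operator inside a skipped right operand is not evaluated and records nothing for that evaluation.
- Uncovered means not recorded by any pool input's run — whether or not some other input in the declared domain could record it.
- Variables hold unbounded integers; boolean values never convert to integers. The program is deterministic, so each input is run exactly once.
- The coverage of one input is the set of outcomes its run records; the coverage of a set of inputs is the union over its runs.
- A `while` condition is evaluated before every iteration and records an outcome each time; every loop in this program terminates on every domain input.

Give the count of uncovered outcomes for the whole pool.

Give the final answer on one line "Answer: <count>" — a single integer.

test 1 (g=2, s=7) fires B1->F, B2->T, B4->E, B5->E, B3->F, B6->F; hits B1=F, B2=T, B3=F, B4=E, B5=E, B6=F
test 2 (g=10, s=7) fires B1->T, B4->E, B5->S, B3->F, B6->F; hits B1=T, B3=F, B4=E, B5=S, B6=F
test 3 (g=3, s=5) fires B1->F, B2->F, B4->E, B5->E, B3->F, B6->F; hits B1=F, B2=F, B3=F, B4=E, B5=E, B6=F
test 4 (g=3, s=0) fires B1->F, B2->F, B4->S, B3->F, B6->F; hits B1=F, B2=F, B3=F, B4=S, B6=F
test 5 (g=2, s=2) fires B1->F, B2->F, B4->E, B5->E, B3->F, B6->F; hits B1=F, B2=F, B3=F, B4=E, B5=E, B6=F
test 6 (g=6, s=4) fires B1->T, B4->E, B5->S, B3->F, B6->F; hits B1=T, B3=F, B4=E, B5=S, B6=F
test 7 (g=5, s=2) fires B1->T, B4->E, B5->E, B3->F, B6->F; hits B1=T, B3=F, B4=E, B5=E, B6=F
union over the pool: B1=T, B1=F, B2=T, B2=F, B3=F, B4=S, B4=E, B5=S, B5=E, B6=F
uncovered (2 of 12): B3=T, B6=T

Answer: 2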